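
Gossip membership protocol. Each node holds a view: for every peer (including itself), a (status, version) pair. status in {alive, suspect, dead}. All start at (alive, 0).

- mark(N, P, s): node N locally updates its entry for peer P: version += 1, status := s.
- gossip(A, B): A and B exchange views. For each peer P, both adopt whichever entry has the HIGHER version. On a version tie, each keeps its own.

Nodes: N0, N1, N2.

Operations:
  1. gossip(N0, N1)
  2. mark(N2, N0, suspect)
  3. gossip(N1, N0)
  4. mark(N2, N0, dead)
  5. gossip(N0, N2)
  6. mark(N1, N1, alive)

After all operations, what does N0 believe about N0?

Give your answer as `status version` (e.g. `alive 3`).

Answer: dead 2

Derivation:
Op 1: gossip N0<->N1 -> N0.N0=(alive,v0) N0.N1=(alive,v0) N0.N2=(alive,v0) | N1.N0=(alive,v0) N1.N1=(alive,v0) N1.N2=(alive,v0)
Op 2: N2 marks N0=suspect -> (suspect,v1)
Op 3: gossip N1<->N0 -> N1.N0=(alive,v0) N1.N1=(alive,v0) N1.N2=(alive,v0) | N0.N0=(alive,v0) N0.N1=(alive,v0) N0.N2=(alive,v0)
Op 4: N2 marks N0=dead -> (dead,v2)
Op 5: gossip N0<->N2 -> N0.N0=(dead,v2) N0.N1=(alive,v0) N0.N2=(alive,v0) | N2.N0=(dead,v2) N2.N1=(alive,v0) N2.N2=(alive,v0)
Op 6: N1 marks N1=alive -> (alive,v1)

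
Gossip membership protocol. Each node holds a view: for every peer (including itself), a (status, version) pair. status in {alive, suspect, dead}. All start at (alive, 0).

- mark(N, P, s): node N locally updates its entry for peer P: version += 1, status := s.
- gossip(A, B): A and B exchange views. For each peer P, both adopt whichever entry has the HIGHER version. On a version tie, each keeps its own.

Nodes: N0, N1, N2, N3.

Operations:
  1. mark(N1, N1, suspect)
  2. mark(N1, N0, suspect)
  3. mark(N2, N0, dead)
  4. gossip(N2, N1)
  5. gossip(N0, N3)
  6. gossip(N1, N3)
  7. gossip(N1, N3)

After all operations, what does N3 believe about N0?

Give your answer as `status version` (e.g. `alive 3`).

Answer: suspect 1

Derivation:
Op 1: N1 marks N1=suspect -> (suspect,v1)
Op 2: N1 marks N0=suspect -> (suspect,v1)
Op 3: N2 marks N0=dead -> (dead,v1)
Op 4: gossip N2<->N1 -> N2.N0=(dead,v1) N2.N1=(suspect,v1) N2.N2=(alive,v0) N2.N3=(alive,v0) | N1.N0=(suspect,v1) N1.N1=(suspect,v1) N1.N2=(alive,v0) N1.N3=(alive,v0)
Op 5: gossip N0<->N3 -> N0.N0=(alive,v0) N0.N1=(alive,v0) N0.N2=(alive,v0) N0.N3=(alive,v0) | N3.N0=(alive,v0) N3.N1=(alive,v0) N3.N2=(alive,v0) N3.N3=(alive,v0)
Op 6: gossip N1<->N3 -> N1.N0=(suspect,v1) N1.N1=(suspect,v1) N1.N2=(alive,v0) N1.N3=(alive,v0) | N3.N0=(suspect,v1) N3.N1=(suspect,v1) N3.N2=(alive,v0) N3.N3=(alive,v0)
Op 7: gossip N1<->N3 -> N1.N0=(suspect,v1) N1.N1=(suspect,v1) N1.N2=(alive,v0) N1.N3=(alive,v0) | N3.N0=(suspect,v1) N3.N1=(suspect,v1) N3.N2=(alive,v0) N3.N3=(alive,v0)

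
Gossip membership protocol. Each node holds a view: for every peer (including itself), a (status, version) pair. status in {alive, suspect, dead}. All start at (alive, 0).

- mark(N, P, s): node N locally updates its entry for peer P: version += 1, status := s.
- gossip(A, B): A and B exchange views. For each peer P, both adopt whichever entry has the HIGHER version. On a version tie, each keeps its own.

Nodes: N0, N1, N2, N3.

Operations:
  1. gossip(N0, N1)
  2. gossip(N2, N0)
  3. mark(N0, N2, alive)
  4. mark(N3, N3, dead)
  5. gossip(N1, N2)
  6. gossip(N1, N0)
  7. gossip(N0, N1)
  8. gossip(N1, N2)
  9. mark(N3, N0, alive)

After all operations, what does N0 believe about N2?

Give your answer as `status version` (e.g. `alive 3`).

Op 1: gossip N0<->N1 -> N0.N0=(alive,v0) N0.N1=(alive,v0) N0.N2=(alive,v0) N0.N3=(alive,v0) | N1.N0=(alive,v0) N1.N1=(alive,v0) N1.N2=(alive,v0) N1.N3=(alive,v0)
Op 2: gossip N2<->N0 -> N2.N0=(alive,v0) N2.N1=(alive,v0) N2.N2=(alive,v0) N2.N3=(alive,v0) | N0.N0=(alive,v0) N0.N1=(alive,v0) N0.N2=(alive,v0) N0.N3=(alive,v0)
Op 3: N0 marks N2=alive -> (alive,v1)
Op 4: N3 marks N3=dead -> (dead,v1)
Op 5: gossip N1<->N2 -> N1.N0=(alive,v0) N1.N1=(alive,v0) N1.N2=(alive,v0) N1.N3=(alive,v0) | N2.N0=(alive,v0) N2.N1=(alive,v0) N2.N2=(alive,v0) N2.N3=(alive,v0)
Op 6: gossip N1<->N0 -> N1.N0=(alive,v0) N1.N1=(alive,v0) N1.N2=(alive,v1) N1.N3=(alive,v0) | N0.N0=(alive,v0) N0.N1=(alive,v0) N0.N2=(alive,v1) N0.N3=(alive,v0)
Op 7: gossip N0<->N1 -> N0.N0=(alive,v0) N0.N1=(alive,v0) N0.N2=(alive,v1) N0.N3=(alive,v0) | N1.N0=(alive,v0) N1.N1=(alive,v0) N1.N2=(alive,v1) N1.N3=(alive,v0)
Op 8: gossip N1<->N2 -> N1.N0=(alive,v0) N1.N1=(alive,v0) N1.N2=(alive,v1) N1.N3=(alive,v0) | N2.N0=(alive,v0) N2.N1=(alive,v0) N2.N2=(alive,v1) N2.N3=(alive,v0)
Op 9: N3 marks N0=alive -> (alive,v1)

Answer: alive 1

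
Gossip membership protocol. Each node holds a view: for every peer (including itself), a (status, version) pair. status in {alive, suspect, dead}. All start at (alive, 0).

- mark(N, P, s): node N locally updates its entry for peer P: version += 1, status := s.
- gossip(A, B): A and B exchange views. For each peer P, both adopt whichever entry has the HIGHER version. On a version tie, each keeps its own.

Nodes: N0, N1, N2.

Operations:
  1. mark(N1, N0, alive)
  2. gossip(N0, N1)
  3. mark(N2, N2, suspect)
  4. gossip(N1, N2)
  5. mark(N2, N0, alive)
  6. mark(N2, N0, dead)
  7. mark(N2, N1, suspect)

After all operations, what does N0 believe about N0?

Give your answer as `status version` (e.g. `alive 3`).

Answer: alive 1

Derivation:
Op 1: N1 marks N0=alive -> (alive,v1)
Op 2: gossip N0<->N1 -> N0.N0=(alive,v1) N0.N1=(alive,v0) N0.N2=(alive,v0) | N1.N0=(alive,v1) N1.N1=(alive,v0) N1.N2=(alive,v0)
Op 3: N2 marks N2=suspect -> (suspect,v1)
Op 4: gossip N1<->N2 -> N1.N0=(alive,v1) N1.N1=(alive,v0) N1.N2=(suspect,v1) | N2.N0=(alive,v1) N2.N1=(alive,v0) N2.N2=(suspect,v1)
Op 5: N2 marks N0=alive -> (alive,v2)
Op 6: N2 marks N0=dead -> (dead,v3)
Op 7: N2 marks N1=suspect -> (suspect,v1)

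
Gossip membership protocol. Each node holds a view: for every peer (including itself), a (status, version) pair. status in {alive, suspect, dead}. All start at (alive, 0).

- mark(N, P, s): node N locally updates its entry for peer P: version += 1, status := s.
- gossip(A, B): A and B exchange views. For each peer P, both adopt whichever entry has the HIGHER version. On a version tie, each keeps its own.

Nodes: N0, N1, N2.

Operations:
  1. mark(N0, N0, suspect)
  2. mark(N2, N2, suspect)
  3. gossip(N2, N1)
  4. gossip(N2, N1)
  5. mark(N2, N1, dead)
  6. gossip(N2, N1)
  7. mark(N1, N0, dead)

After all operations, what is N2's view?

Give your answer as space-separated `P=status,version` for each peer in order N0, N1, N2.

Answer: N0=alive,0 N1=dead,1 N2=suspect,1

Derivation:
Op 1: N0 marks N0=suspect -> (suspect,v1)
Op 2: N2 marks N2=suspect -> (suspect,v1)
Op 3: gossip N2<->N1 -> N2.N0=(alive,v0) N2.N1=(alive,v0) N2.N2=(suspect,v1) | N1.N0=(alive,v0) N1.N1=(alive,v0) N1.N2=(suspect,v1)
Op 4: gossip N2<->N1 -> N2.N0=(alive,v0) N2.N1=(alive,v0) N2.N2=(suspect,v1) | N1.N0=(alive,v0) N1.N1=(alive,v0) N1.N2=(suspect,v1)
Op 5: N2 marks N1=dead -> (dead,v1)
Op 6: gossip N2<->N1 -> N2.N0=(alive,v0) N2.N1=(dead,v1) N2.N2=(suspect,v1) | N1.N0=(alive,v0) N1.N1=(dead,v1) N1.N2=(suspect,v1)
Op 7: N1 marks N0=dead -> (dead,v1)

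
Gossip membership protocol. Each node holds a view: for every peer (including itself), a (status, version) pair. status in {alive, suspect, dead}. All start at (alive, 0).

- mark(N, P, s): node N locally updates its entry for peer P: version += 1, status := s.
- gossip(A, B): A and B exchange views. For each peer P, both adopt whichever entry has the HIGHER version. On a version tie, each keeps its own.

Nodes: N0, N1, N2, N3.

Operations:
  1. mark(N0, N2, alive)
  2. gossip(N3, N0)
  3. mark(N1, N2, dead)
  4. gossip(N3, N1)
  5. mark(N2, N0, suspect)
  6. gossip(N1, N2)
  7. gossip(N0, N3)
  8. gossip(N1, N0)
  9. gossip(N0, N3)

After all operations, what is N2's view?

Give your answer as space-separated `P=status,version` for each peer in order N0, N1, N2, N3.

Answer: N0=suspect,1 N1=alive,0 N2=dead,1 N3=alive,0

Derivation:
Op 1: N0 marks N2=alive -> (alive,v1)
Op 2: gossip N3<->N0 -> N3.N0=(alive,v0) N3.N1=(alive,v0) N3.N2=(alive,v1) N3.N3=(alive,v0) | N0.N0=(alive,v0) N0.N1=(alive,v0) N0.N2=(alive,v1) N0.N3=(alive,v0)
Op 3: N1 marks N2=dead -> (dead,v1)
Op 4: gossip N3<->N1 -> N3.N0=(alive,v0) N3.N1=(alive,v0) N3.N2=(alive,v1) N3.N3=(alive,v0) | N1.N0=(alive,v0) N1.N1=(alive,v0) N1.N2=(dead,v1) N1.N3=(alive,v0)
Op 5: N2 marks N0=suspect -> (suspect,v1)
Op 6: gossip N1<->N2 -> N1.N0=(suspect,v1) N1.N1=(alive,v0) N1.N2=(dead,v1) N1.N3=(alive,v0) | N2.N0=(suspect,v1) N2.N1=(alive,v0) N2.N2=(dead,v1) N2.N3=(alive,v0)
Op 7: gossip N0<->N3 -> N0.N0=(alive,v0) N0.N1=(alive,v0) N0.N2=(alive,v1) N0.N3=(alive,v0) | N3.N0=(alive,v0) N3.N1=(alive,v0) N3.N2=(alive,v1) N3.N3=(alive,v0)
Op 8: gossip N1<->N0 -> N1.N0=(suspect,v1) N1.N1=(alive,v0) N1.N2=(dead,v1) N1.N3=(alive,v0) | N0.N0=(suspect,v1) N0.N1=(alive,v0) N0.N2=(alive,v1) N0.N3=(alive,v0)
Op 9: gossip N0<->N3 -> N0.N0=(suspect,v1) N0.N1=(alive,v0) N0.N2=(alive,v1) N0.N3=(alive,v0) | N3.N0=(suspect,v1) N3.N1=(alive,v0) N3.N2=(alive,v1) N3.N3=(alive,v0)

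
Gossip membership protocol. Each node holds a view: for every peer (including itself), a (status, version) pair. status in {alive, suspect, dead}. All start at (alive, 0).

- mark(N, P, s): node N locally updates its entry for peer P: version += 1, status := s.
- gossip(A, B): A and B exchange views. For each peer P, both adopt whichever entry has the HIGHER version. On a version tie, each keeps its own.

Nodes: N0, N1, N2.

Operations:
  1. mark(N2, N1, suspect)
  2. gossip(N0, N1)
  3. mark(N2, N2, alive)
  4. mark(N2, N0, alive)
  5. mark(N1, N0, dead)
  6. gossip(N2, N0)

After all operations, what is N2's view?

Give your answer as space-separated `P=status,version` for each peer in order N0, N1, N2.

Answer: N0=alive,1 N1=suspect,1 N2=alive,1

Derivation:
Op 1: N2 marks N1=suspect -> (suspect,v1)
Op 2: gossip N0<->N1 -> N0.N0=(alive,v0) N0.N1=(alive,v0) N0.N2=(alive,v0) | N1.N0=(alive,v0) N1.N1=(alive,v0) N1.N2=(alive,v0)
Op 3: N2 marks N2=alive -> (alive,v1)
Op 4: N2 marks N0=alive -> (alive,v1)
Op 5: N1 marks N0=dead -> (dead,v1)
Op 6: gossip N2<->N0 -> N2.N0=(alive,v1) N2.N1=(suspect,v1) N2.N2=(alive,v1) | N0.N0=(alive,v1) N0.N1=(suspect,v1) N0.N2=(alive,v1)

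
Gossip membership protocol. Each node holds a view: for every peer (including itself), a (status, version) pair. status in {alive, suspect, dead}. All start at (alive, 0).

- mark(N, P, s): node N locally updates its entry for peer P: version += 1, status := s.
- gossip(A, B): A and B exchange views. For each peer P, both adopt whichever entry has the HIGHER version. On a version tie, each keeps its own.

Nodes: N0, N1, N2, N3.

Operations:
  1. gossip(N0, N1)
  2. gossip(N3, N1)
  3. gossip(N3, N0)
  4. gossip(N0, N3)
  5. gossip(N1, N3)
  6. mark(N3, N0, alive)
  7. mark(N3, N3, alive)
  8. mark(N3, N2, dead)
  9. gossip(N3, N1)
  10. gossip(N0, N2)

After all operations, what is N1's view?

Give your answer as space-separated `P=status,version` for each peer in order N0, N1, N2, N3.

Op 1: gossip N0<->N1 -> N0.N0=(alive,v0) N0.N1=(alive,v0) N0.N2=(alive,v0) N0.N3=(alive,v0) | N1.N0=(alive,v0) N1.N1=(alive,v0) N1.N2=(alive,v0) N1.N3=(alive,v0)
Op 2: gossip N3<->N1 -> N3.N0=(alive,v0) N3.N1=(alive,v0) N3.N2=(alive,v0) N3.N3=(alive,v0) | N1.N0=(alive,v0) N1.N1=(alive,v0) N1.N2=(alive,v0) N1.N3=(alive,v0)
Op 3: gossip N3<->N0 -> N3.N0=(alive,v0) N3.N1=(alive,v0) N3.N2=(alive,v0) N3.N3=(alive,v0) | N0.N0=(alive,v0) N0.N1=(alive,v0) N0.N2=(alive,v0) N0.N3=(alive,v0)
Op 4: gossip N0<->N3 -> N0.N0=(alive,v0) N0.N1=(alive,v0) N0.N2=(alive,v0) N0.N3=(alive,v0) | N3.N0=(alive,v0) N3.N1=(alive,v0) N3.N2=(alive,v0) N3.N3=(alive,v0)
Op 5: gossip N1<->N3 -> N1.N0=(alive,v0) N1.N1=(alive,v0) N1.N2=(alive,v0) N1.N3=(alive,v0) | N3.N0=(alive,v0) N3.N1=(alive,v0) N3.N2=(alive,v0) N3.N3=(alive,v0)
Op 6: N3 marks N0=alive -> (alive,v1)
Op 7: N3 marks N3=alive -> (alive,v1)
Op 8: N3 marks N2=dead -> (dead,v1)
Op 9: gossip N3<->N1 -> N3.N0=(alive,v1) N3.N1=(alive,v0) N3.N2=(dead,v1) N3.N3=(alive,v1) | N1.N0=(alive,v1) N1.N1=(alive,v0) N1.N2=(dead,v1) N1.N3=(alive,v1)
Op 10: gossip N0<->N2 -> N0.N0=(alive,v0) N0.N1=(alive,v0) N0.N2=(alive,v0) N0.N3=(alive,v0) | N2.N0=(alive,v0) N2.N1=(alive,v0) N2.N2=(alive,v0) N2.N3=(alive,v0)

Answer: N0=alive,1 N1=alive,0 N2=dead,1 N3=alive,1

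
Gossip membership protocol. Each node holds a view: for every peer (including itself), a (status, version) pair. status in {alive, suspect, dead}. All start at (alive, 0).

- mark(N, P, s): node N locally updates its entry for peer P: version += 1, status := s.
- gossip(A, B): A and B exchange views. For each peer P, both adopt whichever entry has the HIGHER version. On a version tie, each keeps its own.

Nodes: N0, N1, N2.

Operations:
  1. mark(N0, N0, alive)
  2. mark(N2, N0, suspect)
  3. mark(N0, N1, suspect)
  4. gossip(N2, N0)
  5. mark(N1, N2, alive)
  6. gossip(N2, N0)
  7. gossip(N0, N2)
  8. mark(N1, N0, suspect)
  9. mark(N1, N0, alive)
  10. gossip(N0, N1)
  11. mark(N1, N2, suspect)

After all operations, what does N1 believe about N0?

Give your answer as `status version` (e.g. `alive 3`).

Answer: alive 2

Derivation:
Op 1: N0 marks N0=alive -> (alive,v1)
Op 2: N2 marks N0=suspect -> (suspect,v1)
Op 3: N0 marks N1=suspect -> (suspect,v1)
Op 4: gossip N2<->N0 -> N2.N0=(suspect,v1) N2.N1=(suspect,v1) N2.N2=(alive,v0) | N0.N0=(alive,v1) N0.N1=(suspect,v1) N0.N2=(alive,v0)
Op 5: N1 marks N2=alive -> (alive,v1)
Op 6: gossip N2<->N0 -> N2.N0=(suspect,v1) N2.N1=(suspect,v1) N2.N2=(alive,v0) | N0.N0=(alive,v1) N0.N1=(suspect,v1) N0.N2=(alive,v0)
Op 7: gossip N0<->N2 -> N0.N0=(alive,v1) N0.N1=(suspect,v1) N0.N2=(alive,v0) | N2.N0=(suspect,v1) N2.N1=(suspect,v1) N2.N2=(alive,v0)
Op 8: N1 marks N0=suspect -> (suspect,v1)
Op 9: N1 marks N0=alive -> (alive,v2)
Op 10: gossip N0<->N1 -> N0.N0=(alive,v2) N0.N1=(suspect,v1) N0.N2=(alive,v1) | N1.N0=(alive,v2) N1.N1=(suspect,v1) N1.N2=(alive,v1)
Op 11: N1 marks N2=suspect -> (suspect,v2)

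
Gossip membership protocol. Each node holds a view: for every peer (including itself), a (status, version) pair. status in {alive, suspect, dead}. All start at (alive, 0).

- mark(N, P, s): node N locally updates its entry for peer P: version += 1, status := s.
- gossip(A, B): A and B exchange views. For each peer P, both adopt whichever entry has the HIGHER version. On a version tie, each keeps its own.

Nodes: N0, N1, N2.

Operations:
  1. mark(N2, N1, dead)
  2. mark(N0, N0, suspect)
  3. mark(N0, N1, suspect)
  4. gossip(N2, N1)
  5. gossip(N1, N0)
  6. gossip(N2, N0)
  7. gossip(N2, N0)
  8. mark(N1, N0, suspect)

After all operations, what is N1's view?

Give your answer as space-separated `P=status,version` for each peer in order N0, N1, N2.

Op 1: N2 marks N1=dead -> (dead,v1)
Op 2: N0 marks N0=suspect -> (suspect,v1)
Op 3: N0 marks N1=suspect -> (suspect,v1)
Op 4: gossip N2<->N1 -> N2.N0=(alive,v0) N2.N1=(dead,v1) N2.N2=(alive,v0) | N1.N0=(alive,v0) N1.N1=(dead,v1) N1.N2=(alive,v0)
Op 5: gossip N1<->N0 -> N1.N0=(suspect,v1) N1.N1=(dead,v1) N1.N2=(alive,v0) | N0.N0=(suspect,v1) N0.N1=(suspect,v1) N0.N2=(alive,v0)
Op 6: gossip N2<->N0 -> N2.N0=(suspect,v1) N2.N1=(dead,v1) N2.N2=(alive,v0) | N0.N0=(suspect,v1) N0.N1=(suspect,v1) N0.N2=(alive,v0)
Op 7: gossip N2<->N0 -> N2.N0=(suspect,v1) N2.N1=(dead,v1) N2.N2=(alive,v0) | N0.N0=(suspect,v1) N0.N1=(suspect,v1) N0.N2=(alive,v0)
Op 8: N1 marks N0=suspect -> (suspect,v2)

Answer: N0=suspect,2 N1=dead,1 N2=alive,0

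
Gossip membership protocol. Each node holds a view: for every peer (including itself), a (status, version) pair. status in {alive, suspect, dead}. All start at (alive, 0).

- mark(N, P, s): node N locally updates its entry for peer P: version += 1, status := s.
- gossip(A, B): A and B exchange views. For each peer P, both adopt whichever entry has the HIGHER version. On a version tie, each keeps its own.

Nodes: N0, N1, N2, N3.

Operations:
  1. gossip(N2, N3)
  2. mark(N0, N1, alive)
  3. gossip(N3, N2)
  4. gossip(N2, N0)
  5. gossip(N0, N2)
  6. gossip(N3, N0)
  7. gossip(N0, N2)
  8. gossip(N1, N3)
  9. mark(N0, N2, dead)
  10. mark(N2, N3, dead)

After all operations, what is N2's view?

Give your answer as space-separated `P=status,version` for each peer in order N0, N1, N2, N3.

Answer: N0=alive,0 N1=alive,1 N2=alive,0 N3=dead,1

Derivation:
Op 1: gossip N2<->N3 -> N2.N0=(alive,v0) N2.N1=(alive,v0) N2.N2=(alive,v0) N2.N3=(alive,v0) | N3.N0=(alive,v0) N3.N1=(alive,v0) N3.N2=(alive,v0) N3.N3=(alive,v0)
Op 2: N0 marks N1=alive -> (alive,v1)
Op 3: gossip N3<->N2 -> N3.N0=(alive,v0) N3.N1=(alive,v0) N3.N2=(alive,v0) N3.N3=(alive,v0) | N2.N0=(alive,v0) N2.N1=(alive,v0) N2.N2=(alive,v0) N2.N3=(alive,v0)
Op 4: gossip N2<->N0 -> N2.N0=(alive,v0) N2.N1=(alive,v1) N2.N2=(alive,v0) N2.N3=(alive,v0) | N0.N0=(alive,v0) N0.N1=(alive,v1) N0.N2=(alive,v0) N0.N3=(alive,v0)
Op 5: gossip N0<->N2 -> N0.N0=(alive,v0) N0.N1=(alive,v1) N0.N2=(alive,v0) N0.N3=(alive,v0) | N2.N0=(alive,v0) N2.N1=(alive,v1) N2.N2=(alive,v0) N2.N3=(alive,v0)
Op 6: gossip N3<->N0 -> N3.N0=(alive,v0) N3.N1=(alive,v1) N3.N2=(alive,v0) N3.N3=(alive,v0) | N0.N0=(alive,v0) N0.N1=(alive,v1) N0.N2=(alive,v0) N0.N3=(alive,v0)
Op 7: gossip N0<->N2 -> N0.N0=(alive,v0) N0.N1=(alive,v1) N0.N2=(alive,v0) N0.N3=(alive,v0) | N2.N0=(alive,v0) N2.N1=(alive,v1) N2.N2=(alive,v0) N2.N3=(alive,v0)
Op 8: gossip N1<->N3 -> N1.N0=(alive,v0) N1.N1=(alive,v1) N1.N2=(alive,v0) N1.N3=(alive,v0) | N3.N0=(alive,v0) N3.N1=(alive,v1) N3.N2=(alive,v0) N3.N3=(alive,v0)
Op 9: N0 marks N2=dead -> (dead,v1)
Op 10: N2 marks N3=dead -> (dead,v1)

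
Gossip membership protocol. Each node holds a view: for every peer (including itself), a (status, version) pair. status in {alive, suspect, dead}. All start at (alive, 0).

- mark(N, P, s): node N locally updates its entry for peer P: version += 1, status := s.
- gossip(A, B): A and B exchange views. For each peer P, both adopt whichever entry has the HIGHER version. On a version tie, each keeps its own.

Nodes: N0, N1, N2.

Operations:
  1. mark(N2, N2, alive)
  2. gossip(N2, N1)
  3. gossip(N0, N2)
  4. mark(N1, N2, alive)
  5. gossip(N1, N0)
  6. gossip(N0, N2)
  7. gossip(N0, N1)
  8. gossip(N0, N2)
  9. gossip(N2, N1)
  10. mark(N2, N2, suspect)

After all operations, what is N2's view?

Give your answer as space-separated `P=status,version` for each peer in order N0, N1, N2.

Op 1: N2 marks N2=alive -> (alive,v1)
Op 2: gossip N2<->N1 -> N2.N0=(alive,v0) N2.N1=(alive,v0) N2.N2=(alive,v1) | N1.N0=(alive,v0) N1.N1=(alive,v0) N1.N2=(alive,v1)
Op 3: gossip N0<->N2 -> N0.N0=(alive,v0) N0.N1=(alive,v0) N0.N2=(alive,v1) | N2.N0=(alive,v0) N2.N1=(alive,v0) N2.N2=(alive,v1)
Op 4: N1 marks N2=alive -> (alive,v2)
Op 5: gossip N1<->N0 -> N1.N0=(alive,v0) N1.N1=(alive,v0) N1.N2=(alive,v2) | N0.N0=(alive,v0) N0.N1=(alive,v0) N0.N2=(alive,v2)
Op 6: gossip N0<->N2 -> N0.N0=(alive,v0) N0.N1=(alive,v0) N0.N2=(alive,v2) | N2.N0=(alive,v0) N2.N1=(alive,v0) N2.N2=(alive,v2)
Op 7: gossip N0<->N1 -> N0.N0=(alive,v0) N0.N1=(alive,v0) N0.N2=(alive,v2) | N1.N0=(alive,v0) N1.N1=(alive,v0) N1.N2=(alive,v2)
Op 8: gossip N0<->N2 -> N0.N0=(alive,v0) N0.N1=(alive,v0) N0.N2=(alive,v2) | N2.N0=(alive,v0) N2.N1=(alive,v0) N2.N2=(alive,v2)
Op 9: gossip N2<->N1 -> N2.N0=(alive,v0) N2.N1=(alive,v0) N2.N2=(alive,v2) | N1.N0=(alive,v0) N1.N1=(alive,v0) N1.N2=(alive,v2)
Op 10: N2 marks N2=suspect -> (suspect,v3)

Answer: N0=alive,0 N1=alive,0 N2=suspect,3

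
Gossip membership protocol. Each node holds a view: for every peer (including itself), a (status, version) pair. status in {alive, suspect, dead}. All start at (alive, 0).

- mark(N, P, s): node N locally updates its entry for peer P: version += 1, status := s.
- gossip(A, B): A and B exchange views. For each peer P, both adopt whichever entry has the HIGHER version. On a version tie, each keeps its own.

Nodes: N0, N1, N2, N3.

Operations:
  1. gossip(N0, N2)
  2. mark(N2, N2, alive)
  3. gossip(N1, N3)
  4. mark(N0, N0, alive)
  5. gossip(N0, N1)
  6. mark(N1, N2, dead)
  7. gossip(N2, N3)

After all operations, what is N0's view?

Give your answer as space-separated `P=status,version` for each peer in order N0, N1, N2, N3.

Answer: N0=alive,1 N1=alive,0 N2=alive,0 N3=alive,0

Derivation:
Op 1: gossip N0<->N2 -> N0.N0=(alive,v0) N0.N1=(alive,v0) N0.N2=(alive,v0) N0.N3=(alive,v0) | N2.N0=(alive,v0) N2.N1=(alive,v0) N2.N2=(alive,v0) N2.N3=(alive,v0)
Op 2: N2 marks N2=alive -> (alive,v1)
Op 3: gossip N1<->N3 -> N1.N0=(alive,v0) N1.N1=(alive,v0) N1.N2=(alive,v0) N1.N3=(alive,v0) | N3.N0=(alive,v0) N3.N1=(alive,v0) N3.N2=(alive,v0) N3.N3=(alive,v0)
Op 4: N0 marks N0=alive -> (alive,v1)
Op 5: gossip N0<->N1 -> N0.N0=(alive,v1) N0.N1=(alive,v0) N0.N2=(alive,v0) N0.N3=(alive,v0) | N1.N0=(alive,v1) N1.N1=(alive,v0) N1.N2=(alive,v0) N1.N3=(alive,v0)
Op 6: N1 marks N2=dead -> (dead,v1)
Op 7: gossip N2<->N3 -> N2.N0=(alive,v0) N2.N1=(alive,v0) N2.N2=(alive,v1) N2.N3=(alive,v0) | N3.N0=(alive,v0) N3.N1=(alive,v0) N3.N2=(alive,v1) N3.N3=(alive,v0)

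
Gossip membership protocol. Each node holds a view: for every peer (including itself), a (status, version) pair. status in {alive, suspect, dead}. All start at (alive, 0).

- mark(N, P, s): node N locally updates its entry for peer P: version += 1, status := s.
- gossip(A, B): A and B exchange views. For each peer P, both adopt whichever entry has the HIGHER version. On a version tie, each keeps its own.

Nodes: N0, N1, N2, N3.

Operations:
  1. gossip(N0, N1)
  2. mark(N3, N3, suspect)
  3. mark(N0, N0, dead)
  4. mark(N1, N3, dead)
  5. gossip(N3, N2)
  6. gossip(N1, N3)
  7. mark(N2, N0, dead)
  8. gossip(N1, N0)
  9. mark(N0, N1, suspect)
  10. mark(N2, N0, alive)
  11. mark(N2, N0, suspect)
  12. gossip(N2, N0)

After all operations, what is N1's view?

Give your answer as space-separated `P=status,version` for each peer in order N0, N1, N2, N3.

Answer: N0=dead,1 N1=alive,0 N2=alive,0 N3=dead,1

Derivation:
Op 1: gossip N0<->N1 -> N0.N0=(alive,v0) N0.N1=(alive,v0) N0.N2=(alive,v0) N0.N3=(alive,v0) | N1.N0=(alive,v0) N1.N1=(alive,v0) N1.N2=(alive,v0) N1.N3=(alive,v0)
Op 2: N3 marks N3=suspect -> (suspect,v1)
Op 3: N0 marks N0=dead -> (dead,v1)
Op 4: N1 marks N3=dead -> (dead,v1)
Op 5: gossip N3<->N2 -> N3.N0=(alive,v0) N3.N1=(alive,v0) N3.N2=(alive,v0) N3.N3=(suspect,v1) | N2.N0=(alive,v0) N2.N1=(alive,v0) N2.N2=(alive,v0) N2.N3=(suspect,v1)
Op 6: gossip N1<->N3 -> N1.N0=(alive,v0) N1.N1=(alive,v0) N1.N2=(alive,v0) N1.N3=(dead,v1) | N3.N0=(alive,v0) N3.N1=(alive,v0) N3.N2=(alive,v0) N3.N3=(suspect,v1)
Op 7: N2 marks N0=dead -> (dead,v1)
Op 8: gossip N1<->N0 -> N1.N0=(dead,v1) N1.N1=(alive,v0) N1.N2=(alive,v0) N1.N3=(dead,v1) | N0.N0=(dead,v1) N0.N1=(alive,v0) N0.N2=(alive,v0) N0.N3=(dead,v1)
Op 9: N0 marks N1=suspect -> (suspect,v1)
Op 10: N2 marks N0=alive -> (alive,v2)
Op 11: N2 marks N0=suspect -> (suspect,v3)
Op 12: gossip N2<->N0 -> N2.N0=(suspect,v3) N2.N1=(suspect,v1) N2.N2=(alive,v0) N2.N3=(suspect,v1) | N0.N0=(suspect,v3) N0.N1=(suspect,v1) N0.N2=(alive,v0) N0.N3=(dead,v1)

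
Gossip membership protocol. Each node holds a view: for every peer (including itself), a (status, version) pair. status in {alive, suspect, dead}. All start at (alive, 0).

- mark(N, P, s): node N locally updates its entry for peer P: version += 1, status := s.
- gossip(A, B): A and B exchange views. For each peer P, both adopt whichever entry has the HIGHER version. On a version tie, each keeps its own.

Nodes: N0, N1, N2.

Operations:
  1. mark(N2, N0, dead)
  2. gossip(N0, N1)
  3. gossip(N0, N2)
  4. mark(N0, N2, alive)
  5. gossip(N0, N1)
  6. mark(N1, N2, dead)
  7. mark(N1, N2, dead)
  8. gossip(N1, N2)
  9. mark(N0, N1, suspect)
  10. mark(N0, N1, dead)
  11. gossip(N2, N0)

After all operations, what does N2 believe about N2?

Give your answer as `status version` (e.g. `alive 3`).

Answer: dead 3

Derivation:
Op 1: N2 marks N0=dead -> (dead,v1)
Op 2: gossip N0<->N1 -> N0.N0=(alive,v0) N0.N1=(alive,v0) N0.N2=(alive,v0) | N1.N0=(alive,v0) N1.N1=(alive,v0) N1.N2=(alive,v0)
Op 3: gossip N0<->N2 -> N0.N0=(dead,v1) N0.N1=(alive,v0) N0.N2=(alive,v0) | N2.N0=(dead,v1) N2.N1=(alive,v0) N2.N2=(alive,v0)
Op 4: N0 marks N2=alive -> (alive,v1)
Op 5: gossip N0<->N1 -> N0.N0=(dead,v1) N0.N1=(alive,v0) N0.N2=(alive,v1) | N1.N0=(dead,v1) N1.N1=(alive,v0) N1.N2=(alive,v1)
Op 6: N1 marks N2=dead -> (dead,v2)
Op 7: N1 marks N2=dead -> (dead,v3)
Op 8: gossip N1<->N2 -> N1.N0=(dead,v1) N1.N1=(alive,v0) N1.N2=(dead,v3) | N2.N0=(dead,v1) N2.N1=(alive,v0) N2.N2=(dead,v3)
Op 9: N0 marks N1=suspect -> (suspect,v1)
Op 10: N0 marks N1=dead -> (dead,v2)
Op 11: gossip N2<->N0 -> N2.N0=(dead,v1) N2.N1=(dead,v2) N2.N2=(dead,v3) | N0.N0=(dead,v1) N0.N1=(dead,v2) N0.N2=(dead,v3)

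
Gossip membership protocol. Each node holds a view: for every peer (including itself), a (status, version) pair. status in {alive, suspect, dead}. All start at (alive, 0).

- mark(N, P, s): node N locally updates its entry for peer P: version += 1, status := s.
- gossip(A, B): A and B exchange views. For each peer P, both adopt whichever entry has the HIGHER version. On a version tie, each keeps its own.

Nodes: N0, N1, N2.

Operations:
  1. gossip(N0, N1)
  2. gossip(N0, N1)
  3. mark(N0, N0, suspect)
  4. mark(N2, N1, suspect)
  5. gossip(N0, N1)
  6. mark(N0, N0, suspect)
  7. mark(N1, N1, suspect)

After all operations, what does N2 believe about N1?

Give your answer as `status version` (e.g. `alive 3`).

Answer: suspect 1

Derivation:
Op 1: gossip N0<->N1 -> N0.N0=(alive,v0) N0.N1=(alive,v0) N0.N2=(alive,v0) | N1.N0=(alive,v0) N1.N1=(alive,v0) N1.N2=(alive,v0)
Op 2: gossip N0<->N1 -> N0.N0=(alive,v0) N0.N1=(alive,v0) N0.N2=(alive,v0) | N1.N0=(alive,v0) N1.N1=(alive,v0) N1.N2=(alive,v0)
Op 3: N0 marks N0=suspect -> (suspect,v1)
Op 4: N2 marks N1=suspect -> (suspect,v1)
Op 5: gossip N0<->N1 -> N0.N0=(suspect,v1) N0.N1=(alive,v0) N0.N2=(alive,v0) | N1.N0=(suspect,v1) N1.N1=(alive,v0) N1.N2=(alive,v0)
Op 6: N0 marks N0=suspect -> (suspect,v2)
Op 7: N1 marks N1=suspect -> (suspect,v1)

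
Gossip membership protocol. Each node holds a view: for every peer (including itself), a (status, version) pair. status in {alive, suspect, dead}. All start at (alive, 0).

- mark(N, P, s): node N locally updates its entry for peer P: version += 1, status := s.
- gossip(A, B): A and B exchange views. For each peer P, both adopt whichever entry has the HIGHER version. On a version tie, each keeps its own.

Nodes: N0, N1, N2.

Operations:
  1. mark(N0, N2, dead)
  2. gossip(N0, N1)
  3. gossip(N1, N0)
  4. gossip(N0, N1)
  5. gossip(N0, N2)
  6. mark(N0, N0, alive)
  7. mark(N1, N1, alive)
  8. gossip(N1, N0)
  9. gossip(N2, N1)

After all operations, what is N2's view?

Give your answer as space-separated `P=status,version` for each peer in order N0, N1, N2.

Op 1: N0 marks N2=dead -> (dead,v1)
Op 2: gossip N0<->N1 -> N0.N0=(alive,v0) N0.N1=(alive,v0) N0.N2=(dead,v1) | N1.N0=(alive,v0) N1.N1=(alive,v0) N1.N2=(dead,v1)
Op 3: gossip N1<->N0 -> N1.N0=(alive,v0) N1.N1=(alive,v0) N1.N2=(dead,v1) | N0.N0=(alive,v0) N0.N1=(alive,v0) N0.N2=(dead,v1)
Op 4: gossip N0<->N1 -> N0.N0=(alive,v0) N0.N1=(alive,v0) N0.N2=(dead,v1) | N1.N0=(alive,v0) N1.N1=(alive,v0) N1.N2=(dead,v1)
Op 5: gossip N0<->N2 -> N0.N0=(alive,v0) N0.N1=(alive,v0) N0.N2=(dead,v1) | N2.N0=(alive,v0) N2.N1=(alive,v0) N2.N2=(dead,v1)
Op 6: N0 marks N0=alive -> (alive,v1)
Op 7: N1 marks N1=alive -> (alive,v1)
Op 8: gossip N1<->N0 -> N1.N0=(alive,v1) N1.N1=(alive,v1) N1.N2=(dead,v1) | N0.N0=(alive,v1) N0.N1=(alive,v1) N0.N2=(dead,v1)
Op 9: gossip N2<->N1 -> N2.N0=(alive,v1) N2.N1=(alive,v1) N2.N2=(dead,v1) | N1.N0=(alive,v1) N1.N1=(alive,v1) N1.N2=(dead,v1)

Answer: N0=alive,1 N1=alive,1 N2=dead,1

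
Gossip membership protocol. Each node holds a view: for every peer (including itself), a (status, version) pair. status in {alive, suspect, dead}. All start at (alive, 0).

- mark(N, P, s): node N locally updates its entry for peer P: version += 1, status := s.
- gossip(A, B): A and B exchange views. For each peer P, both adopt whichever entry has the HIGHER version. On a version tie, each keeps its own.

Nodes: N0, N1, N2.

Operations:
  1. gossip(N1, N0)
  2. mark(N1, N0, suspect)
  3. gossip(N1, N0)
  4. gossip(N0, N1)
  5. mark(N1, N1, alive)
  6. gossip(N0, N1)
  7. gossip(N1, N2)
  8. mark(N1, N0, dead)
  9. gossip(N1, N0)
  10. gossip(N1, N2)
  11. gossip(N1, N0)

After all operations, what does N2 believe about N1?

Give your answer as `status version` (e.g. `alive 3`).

Answer: alive 1

Derivation:
Op 1: gossip N1<->N0 -> N1.N0=(alive,v0) N1.N1=(alive,v0) N1.N2=(alive,v0) | N0.N0=(alive,v0) N0.N1=(alive,v0) N0.N2=(alive,v0)
Op 2: N1 marks N0=suspect -> (suspect,v1)
Op 3: gossip N1<->N0 -> N1.N0=(suspect,v1) N1.N1=(alive,v0) N1.N2=(alive,v0) | N0.N0=(suspect,v1) N0.N1=(alive,v0) N0.N2=(alive,v0)
Op 4: gossip N0<->N1 -> N0.N0=(suspect,v1) N0.N1=(alive,v0) N0.N2=(alive,v0) | N1.N0=(suspect,v1) N1.N1=(alive,v0) N1.N2=(alive,v0)
Op 5: N1 marks N1=alive -> (alive,v1)
Op 6: gossip N0<->N1 -> N0.N0=(suspect,v1) N0.N1=(alive,v1) N0.N2=(alive,v0) | N1.N0=(suspect,v1) N1.N1=(alive,v1) N1.N2=(alive,v0)
Op 7: gossip N1<->N2 -> N1.N0=(suspect,v1) N1.N1=(alive,v1) N1.N2=(alive,v0) | N2.N0=(suspect,v1) N2.N1=(alive,v1) N2.N2=(alive,v0)
Op 8: N1 marks N0=dead -> (dead,v2)
Op 9: gossip N1<->N0 -> N1.N0=(dead,v2) N1.N1=(alive,v1) N1.N2=(alive,v0) | N0.N0=(dead,v2) N0.N1=(alive,v1) N0.N2=(alive,v0)
Op 10: gossip N1<->N2 -> N1.N0=(dead,v2) N1.N1=(alive,v1) N1.N2=(alive,v0) | N2.N0=(dead,v2) N2.N1=(alive,v1) N2.N2=(alive,v0)
Op 11: gossip N1<->N0 -> N1.N0=(dead,v2) N1.N1=(alive,v1) N1.N2=(alive,v0) | N0.N0=(dead,v2) N0.N1=(alive,v1) N0.N2=(alive,v0)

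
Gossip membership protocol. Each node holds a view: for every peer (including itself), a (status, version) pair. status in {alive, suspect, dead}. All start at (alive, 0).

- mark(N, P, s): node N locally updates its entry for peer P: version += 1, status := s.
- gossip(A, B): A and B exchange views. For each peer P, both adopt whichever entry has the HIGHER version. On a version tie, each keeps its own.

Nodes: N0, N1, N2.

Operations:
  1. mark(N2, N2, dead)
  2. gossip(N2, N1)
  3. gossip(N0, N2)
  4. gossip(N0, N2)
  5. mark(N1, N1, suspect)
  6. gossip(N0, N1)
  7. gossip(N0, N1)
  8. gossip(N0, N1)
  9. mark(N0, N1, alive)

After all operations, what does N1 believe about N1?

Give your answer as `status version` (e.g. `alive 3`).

Op 1: N2 marks N2=dead -> (dead,v1)
Op 2: gossip N2<->N1 -> N2.N0=(alive,v0) N2.N1=(alive,v0) N2.N2=(dead,v1) | N1.N0=(alive,v0) N1.N1=(alive,v0) N1.N2=(dead,v1)
Op 3: gossip N0<->N2 -> N0.N0=(alive,v0) N0.N1=(alive,v0) N0.N2=(dead,v1) | N2.N0=(alive,v0) N2.N1=(alive,v0) N2.N2=(dead,v1)
Op 4: gossip N0<->N2 -> N0.N0=(alive,v0) N0.N1=(alive,v0) N0.N2=(dead,v1) | N2.N0=(alive,v0) N2.N1=(alive,v0) N2.N2=(dead,v1)
Op 5: N1 marks N1=suspect -> (suspect,v1)
Op 6: gossip N0<->N1 -> N0.N0=(alive,v0) N0.N1=(suspect,v1) N0.N2=(dead,v1) | N1.N0=(alive,v0) N1.N1=(suspect,v1) N1.N2=(dead,v1)
Op 7: gossip N0<->N1 -> N0.N0=(alive,v0) N0.N1=(suspect,v1) N0.N2=(dead,v1) | N1.N0=(alive,v0) N1.N1=(suspect,v1) N1.N2=(dead,v1)
Op 8: gossip N0<->N1 -> N0.N0=(alive,v0) N0.N1=(suspect,v1) N0.N2=(dead,v1) | N1.N0=(alive,v0) N1.N1=(suspect,v1) N1.N2=(dead,v1)
Op 9: N0 marks N1=alive -> (alive,v2)

Answer: suspect 1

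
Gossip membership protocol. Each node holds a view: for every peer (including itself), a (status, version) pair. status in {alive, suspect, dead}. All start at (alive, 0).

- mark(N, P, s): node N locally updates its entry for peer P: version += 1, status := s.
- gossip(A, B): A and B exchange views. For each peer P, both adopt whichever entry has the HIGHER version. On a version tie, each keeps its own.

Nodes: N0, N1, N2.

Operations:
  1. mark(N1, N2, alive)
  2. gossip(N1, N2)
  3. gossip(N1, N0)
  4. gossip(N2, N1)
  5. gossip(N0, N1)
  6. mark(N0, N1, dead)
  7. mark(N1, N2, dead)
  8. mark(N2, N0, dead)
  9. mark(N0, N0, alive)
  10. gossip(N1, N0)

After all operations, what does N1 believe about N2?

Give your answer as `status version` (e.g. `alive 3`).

Op 1: N1 marks N2=alive -> (alive,v1)
Op 2: gossip N1<->N2 -> N1.N0=(alive,v0) N1.N1=(alive,v0) N1.N2=(alive,v1) | N2.N0=(alive,v0) N2.N1=(alive,v0) N2.N2=(alive,v1)
Op 3: gossip N1<->N0 -> N1.N0=(alive,v0) N1.N1=(alive,v0) N1.N2=(alive,v1) | N0.N0=(alive,v0) N0.N1=(alive,v0) N0.N2=(alive,v1)
Op 4: gossip N2<->N1 -> N2.N0=(alive,v0) N2.N1=(alive,v0) N2.N2=(alive,v1) | N1.N0=(alive,v0) N1.N1=(alive,v0) N1.N2=(alive,v1)
Op 5: gossip N0<->N1 -> N0.N0=(alive,v0) N0.N1=(alive,v0) N0.N2=(alive,v1) | N1.N0=(alive,v0) N1.N1=(alive,v0) N1.N2=(alive,v1)
Op 6: N0 marks N1=dead -> (dead,v1)
Op 7: N1 marks N2=dead -> (dead,v2)
Op 8: N2 marks N0=dead -> (dead,v1)
Op 9: N0 marks N0=alive -> (alive,v1)
Op 10: gossip N1<->N0 -> N1.N0=(alive,v1) N1.N1=(dead,v1) N1.N2=(dead,v2) | N0.N0=(alive,v1) N0.N1=(dead,v1) N0.N2=(dead,v2)

Answer: dead 2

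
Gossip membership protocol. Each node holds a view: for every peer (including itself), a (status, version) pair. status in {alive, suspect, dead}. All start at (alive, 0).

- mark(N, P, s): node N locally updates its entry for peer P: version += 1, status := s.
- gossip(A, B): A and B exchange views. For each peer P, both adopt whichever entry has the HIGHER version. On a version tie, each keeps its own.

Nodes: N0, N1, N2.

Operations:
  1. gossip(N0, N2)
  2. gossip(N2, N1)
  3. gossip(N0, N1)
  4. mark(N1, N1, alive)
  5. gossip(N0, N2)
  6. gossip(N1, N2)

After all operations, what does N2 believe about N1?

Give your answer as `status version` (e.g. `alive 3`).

Answer: alive 1

Derivation:
Op 1: gossip N0<->N2 -> N0.N0=(alive,v0) N0.N1=(alive,v0) N0.N2=(alive,v0) | N2.N0=(alive,v0) N2.N1=(alive,v0) N2.N2=(alive,v0)
Op 2: gossip N2<->N1 -> N2.N0=(alive,v0) N2.N1=(alive,v0) N2.N2=(alive,v0) | N1.N0=(alive,v0) N1.N1=(alive,v0) N1.N2=(alive,v0)
Op 3: gossip N0<->N1 -> N0.N0=(alive,v0) N0.N1=(alive,v0) N0.N2=(alive,v0) | N1.N0=(alive,v0) N1.N1=(alive,v0) N1.N2=(alive,v0)
Op 4: N1 marks N1=alive -> (alive,v1)
Op 5: gossip N0<->N2 -> N0.N0=(alive,v0) N0.N1=(alive,v0) N0.N2=(alive,v0) | N2.N0=(alive,v0) N2.N1=(alive,v0) N2.N2=(alive,v0)
Op 6: gossip N1<->N2 -> N1.N0=(alive,v0) N1.N1=(alive,v1) N1.N2=(alive,v0) | N2.N0=(alive,v0) N2.N1=(alive,v1) N2.N2=(alive,v0)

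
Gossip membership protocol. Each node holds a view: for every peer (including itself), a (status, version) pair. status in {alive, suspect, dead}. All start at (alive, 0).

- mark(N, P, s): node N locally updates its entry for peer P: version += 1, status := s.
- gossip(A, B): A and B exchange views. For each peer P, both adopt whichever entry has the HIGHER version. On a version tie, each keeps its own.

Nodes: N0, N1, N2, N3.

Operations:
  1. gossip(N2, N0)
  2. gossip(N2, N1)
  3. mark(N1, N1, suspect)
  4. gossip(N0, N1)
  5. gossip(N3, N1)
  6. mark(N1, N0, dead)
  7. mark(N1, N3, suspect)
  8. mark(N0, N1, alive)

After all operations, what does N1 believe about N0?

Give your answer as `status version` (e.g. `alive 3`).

Answer: dead 1

Derivation:
Op 1: gossip N2<->N0 -> N2.N0=(alive,v0) N2.N1=(alive,v0) N2.N2=(alive,v0) N2.N3=(alive,v0) | N0.N0=(alive,v0) N0.N1=(alive,v0) N0.N2=(alive,v0) N0.N3=(alive,v0)
Op 2: gossip N2<->N1 -> N2.N0=(alive,v0) N2.N1=(alive,v0) N2.N2=(alive,v0) N2.N3=(alive,v0) | N1.N0=(alive,v0) N1.N1=(alive,v0) N1.N2=(alive,v0) N1.N3=(alive,v0)
Op 3: N1 marks N1=suspect -> (suspect,v1)
Op 4: gossip N0<->N1 -> N0.N0=(alive,v0) N0.N1=(suspect,v1) N0.N2=(alive,v0) N0.N3=(alive,v0) | N1.N0=(alive,v0) N1.N1=(suspect,v1) N1.N2=(alive,v0) N1.N3=(alive,v0)
Op 5: gossip N3<->N1 -> N3.N0=(alive,v0) N3.N1=(suspect,v1) N3.N2=(alive,v0) N3.N3=(alive,v0) | N1.N0=(alive,v0) N1.N1=(suspect,v1) N1.N2=(alive,v0) N1.N3=(alive,v0)
Op 6: N1 marks N0=dead -> (dead,v1)
Op 7: N1 marks N3=suspect -> (suspect,v1)
Op 8: N0 marks N1=alive -> (alive,v2)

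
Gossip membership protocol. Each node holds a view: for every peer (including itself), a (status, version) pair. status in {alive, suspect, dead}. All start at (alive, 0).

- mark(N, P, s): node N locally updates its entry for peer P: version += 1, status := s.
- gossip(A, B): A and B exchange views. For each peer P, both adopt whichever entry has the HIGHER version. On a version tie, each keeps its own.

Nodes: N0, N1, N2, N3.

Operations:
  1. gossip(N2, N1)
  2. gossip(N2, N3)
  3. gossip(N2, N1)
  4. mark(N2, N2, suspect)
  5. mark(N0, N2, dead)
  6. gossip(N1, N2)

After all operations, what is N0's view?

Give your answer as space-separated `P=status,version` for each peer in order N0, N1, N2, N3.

Op 1: gossip N2<->N1 -> N2.N0=(alive,v0) N2.N1=(alive,v0) N2.N2=(alive,v0) N2.N3=(alive,v0) | N1.N0=(alive,v0) N1.N1=(alive,v0) N1.N2=(alive,v0) N1.N3=(alive,v0)
Op 2: gossip N2<->N3 -> N2.N0=(alive,v0) N2.N1=(alive,v0) N2.N2=(alive,v0) N2.N3=(alive,v0) | N3.N0=(alive,v0) N3.N1=(alive,v0) N3.N2=(alive,v0) N3.N3=(alive,v0)
Op 3: gossip N2<->N1 -> N2.N0=(alive,v0) N2.N1=(alive,v0) N2.N2=(alive,v0) N2.N3=(alive,v0) | N1.N0=(alive,v0) N1.N1=(alive,v0) N1.N2=(alive,v0) N1.N3=(alive,v0)
Op 4: N2 marks N2=suspect -> (suspect,v1)
Op 5: N0 marks N2=dead -> (dead,v1)
Op 6: gossip N1<->N2 -> N1.N0=(alive,v0) N1.N1=(alive,v0) N1.N2=(suspect,v1) N1.N3=(alive,v0) | N2.N0=(alive,v0) N2.N1=(alive,v0) N2.N2=(suspect,v1) N2.N3=(alive,v0)

Answer: N0=alive,0 N1=alive,0 N2=dead,1 N3=alive,0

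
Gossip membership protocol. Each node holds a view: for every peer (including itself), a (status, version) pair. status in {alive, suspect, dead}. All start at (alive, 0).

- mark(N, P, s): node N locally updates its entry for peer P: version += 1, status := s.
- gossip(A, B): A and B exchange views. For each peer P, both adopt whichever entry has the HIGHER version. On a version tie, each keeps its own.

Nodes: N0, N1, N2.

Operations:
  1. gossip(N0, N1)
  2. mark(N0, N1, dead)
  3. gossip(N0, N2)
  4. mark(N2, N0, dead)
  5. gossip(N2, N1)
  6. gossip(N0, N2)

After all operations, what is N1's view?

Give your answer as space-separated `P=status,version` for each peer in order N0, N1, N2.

Op 1: gossip N0<->N1 -> N0.N0=(alive,v0) N0.N1=(alive,v0) N0.N2=(alive,v0) | N1.N0=(alive,v0) N1.N1=(alive,v0) N1.N2=(alive,v0)
Op 2: N0 marks N1=dead -> (dead,v1)
Op 3: gossip N0<->N2 -> N0.N0=(alive,v0) N0.N1=(dead,v1) N0.N2=(alive,v0) | N2.N0=(alive,v0) N2.N1=(dead,v1) N2.N2=(alive,v0)
Op 4: N2 marks N0=dead -> (dead,v1)
Op 5: gossip N2<->N1 -> N2.N0=(dead,v1) N2.N1=(dead,v1) N2.N2=(alive,v0) | N1.N0=(dead,v1) N1.N1=(dead,v1) N1.N2=(alive,v0)
Op 6: gossip N0<->N2 -> N0.N0=(dead,v1) N0.N1=(dead,v1) N0.N2=(alive,v0) | N2.N0=(dead,v1) N2.N1=(dead,v1) N2.N2=(alive,v0)

Answer: N0=dead,1 N1=dead,1 N2=alive,0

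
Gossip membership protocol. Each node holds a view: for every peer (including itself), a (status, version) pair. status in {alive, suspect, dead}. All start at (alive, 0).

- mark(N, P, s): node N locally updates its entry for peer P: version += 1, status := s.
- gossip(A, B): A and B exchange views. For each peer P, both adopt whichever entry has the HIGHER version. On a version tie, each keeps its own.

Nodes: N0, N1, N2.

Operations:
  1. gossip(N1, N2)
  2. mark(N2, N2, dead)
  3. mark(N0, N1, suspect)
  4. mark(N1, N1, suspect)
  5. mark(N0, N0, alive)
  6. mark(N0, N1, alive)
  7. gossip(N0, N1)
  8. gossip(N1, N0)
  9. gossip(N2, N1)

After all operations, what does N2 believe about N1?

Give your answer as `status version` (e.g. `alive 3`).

Answer: alive 2

Derivation:
Op 1: gossip N1<->N2 -> N1.N0=(alive,v0) N1.N1=(alive,v0) N1.N2=(alive,v0) | N2.N0=(alive,v0) N2.N1=(alive,v0) N2.N2=(alive,v0)
Op 2: N2 marks N2=dead -> (dead,v1)
Op 3: N0 marks N1=suspect -> (suspect,v1)
Op 4: N1 marks N1=suspect -> (suspect,v1)
Op 5: N0 marks N0=alive -> (alive,v1)
Op 6: N0 marks N1=alive -> (alive,v2)
Op 7: gossip N0<->N1 -> N0.N0=(alive,v1) N0.N1=(alive,v2) N0.N2=(alive,v0) | N1.N0=(alive,v1) N1.N1=(alive,v2) N1.N2=(alive,v0)
Op 8: gossip N1<->N0 -> N1.N0=(alive,v1) N1.N1=(alive,v2) N1.N2=(alive,v0) | N0.N0=(alive,v1) N0.N1=(alive,v2) N0.N2=(alive,v0)
Op 9: gossip N2<->N1 -> N2.N0=(alive,v1) N2.N1=(alive,v2) N2.N2=(dead,v1) | N1.N0=(alive,v1) N1.N1=(alive,v2) N1.N2=(dead,v1)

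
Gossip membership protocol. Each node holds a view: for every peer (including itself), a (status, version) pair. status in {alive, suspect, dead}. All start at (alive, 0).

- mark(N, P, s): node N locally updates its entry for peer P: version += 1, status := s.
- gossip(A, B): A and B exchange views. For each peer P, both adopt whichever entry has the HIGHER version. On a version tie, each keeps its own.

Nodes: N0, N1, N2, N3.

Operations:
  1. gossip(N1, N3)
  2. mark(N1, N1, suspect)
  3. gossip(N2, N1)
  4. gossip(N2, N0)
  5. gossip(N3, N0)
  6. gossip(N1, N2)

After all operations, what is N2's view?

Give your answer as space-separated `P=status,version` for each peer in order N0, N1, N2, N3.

Op 1: gossip N1<->N3 -> N1.N0=(alive,v0) N1.N1=(alive,v0) N1.N2=(alive,v0) N1.N3=(alive,v0) | N3.N0=(alive,v0) N3.N1=(alive,v0) N3.N2=(alive,v0) N3.N3=(alive,v0)
Op 2: N1 marks N1=suspect -> (suspect,v1)
Op 3: gossip N2<->N1 -> N2.N0=(alive,v0) N2.N1=(suspect,v1) N2.N2=(alive,v0) N2.N3=(alive,v0) | N1.N0=(alive,v0) N1.N1=(suspect,v1) N1.N2=(alive,v0) N1.N3=(alive,v0)
Op 4: gossip N2<->N0 -> N2.N0=(alive,v0) N2.N1=(suspect,v1) N2.N2=(alive,v0) N2.N3=(alive,v0) | N0.N0=(alive,v0) N0.N1=(suspect,v1) N0.N2=(alive,v0) N0.N3=(alive,v0)
Op 5: gossip N3<->N0 -> N3.N0=(alive,v0) N3.N1=(suspect,v1) N3.N2=(alive,v0) N3.N3=(alive,v0) | N0.N0=(alive,v0) N0.N1=(suspect,v1) N0.N2=(alive,v0) N0.N3=(alive,v0)
Op 6: gossip N1<->N2 -> N1.N0=(alive,v0) N1.N1=(suspect,v1) N1.N2=(alive,v0) N1.N3=(alive,v0) | N2.N0=(alive,v0) N2.N1=(suspect,v1) N2.N2=(alive,v0) N2.N3=(alive,v0)

Answer: N0=alive,0 N1=suspect,1 N2=alive,0 N3=alive,0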